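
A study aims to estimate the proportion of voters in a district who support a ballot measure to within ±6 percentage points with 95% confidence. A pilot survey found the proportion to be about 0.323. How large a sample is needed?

n = 234

For a proportion with margin E = 0.06 at 95% confidence, z = 1.960.
n = p̂(1−p̂)(z/E)² = 0.323 × 0.677 × (1.960/0.06)² = 233.35
Round up: n = 234.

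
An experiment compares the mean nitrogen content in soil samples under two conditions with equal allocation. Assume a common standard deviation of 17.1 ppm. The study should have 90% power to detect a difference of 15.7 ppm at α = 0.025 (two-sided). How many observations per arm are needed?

30 per group

For two equal groups, n per group = 2·((z_{α/2} + z_β)·σ/δ)².
z_{α/2} = 2.241; z_β = 1.282 (power 90%).
n = 2 × (3.523 × 17.1 / 15.7)² = 2 × 14.72 = 29.44
Round up: n = 30 per group.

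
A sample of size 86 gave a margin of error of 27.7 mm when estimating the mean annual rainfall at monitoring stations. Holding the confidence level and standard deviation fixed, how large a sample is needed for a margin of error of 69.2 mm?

14

Margin of error scales as 1/√n, so n₂ = n₁·(E₁/E₂)².
n₂ = 86 × (27.7/69.2)² = 86 × 0.1602 = 13.78
Round up: n₂ = 14.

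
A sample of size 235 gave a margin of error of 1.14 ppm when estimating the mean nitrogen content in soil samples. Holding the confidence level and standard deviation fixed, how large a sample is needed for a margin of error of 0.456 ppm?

Margin of error scales as 1/√n, so n₂ = n₁·(E₁/E₂)².
n₂ = 235 × (1.14/0.456)² = 235 × 6.25 = 1468.75
Round up: n₂ = 1469.

n = 1469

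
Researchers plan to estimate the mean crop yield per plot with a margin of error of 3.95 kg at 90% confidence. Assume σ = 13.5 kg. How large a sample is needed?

For a mean, the margin of error is E = z·σ/√n, so n = (zσ/E)².
At 90% confidence, z = 1.645.
n = (1.645 × 13.5 / 3.95)² = 31.61
Round up: n = 32.

32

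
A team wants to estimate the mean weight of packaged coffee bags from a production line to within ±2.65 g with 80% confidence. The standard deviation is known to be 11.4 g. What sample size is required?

31

For a mean, the margin of error is E = z·σ/√n, so n = (zσ/E)².
At 80% confidence, z = 1.282.
n = (1.282 × 11.4 / 2.65)² = 30.42
Round up: n = 31.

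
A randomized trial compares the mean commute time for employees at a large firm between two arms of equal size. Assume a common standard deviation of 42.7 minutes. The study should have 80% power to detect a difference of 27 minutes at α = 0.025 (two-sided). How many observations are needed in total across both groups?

96 total

For two equal groups, n per group = 2·((z_{α/2} + z_β)·σ/δ)².
z_{α/2} = 2.241; z_β = 0.842 (power 80%).
n = 2 × (3.083 × 42.7 / 27)² = 2 × 23.77 = 47.54
Round up: n = 48 per group.
Total across both groups: 2 × 48 = 96.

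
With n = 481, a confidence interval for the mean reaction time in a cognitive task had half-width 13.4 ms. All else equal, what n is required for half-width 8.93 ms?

Margin of error scales as 1/√n, so n₂ = n₁·(E₁/E₂)².
n₂ = 481 × (13.4/8.93)² = 481 × 2.252 = 1083.21
Round up: n₂ = 1084.

n = 1084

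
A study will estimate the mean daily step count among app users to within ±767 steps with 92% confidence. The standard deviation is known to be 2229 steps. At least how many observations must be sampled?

26

For a mean, the margin of error is E = z·σ/√n, so n = (zσ/E)².
At 92% confidence, z = 1.751.
n = (1.751 × 2229 / 767)² = 25.89
Round up: n = 26.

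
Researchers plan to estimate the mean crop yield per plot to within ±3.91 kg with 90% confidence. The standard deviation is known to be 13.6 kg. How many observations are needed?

33

For a mean, the margin of error is E = z·σ/√n, so n = (zσ/E)².
At 90% confidence, z = 1.645.
n = (1.645 × 13.6 / 3.91)² = 32.74
Round up: n = 33.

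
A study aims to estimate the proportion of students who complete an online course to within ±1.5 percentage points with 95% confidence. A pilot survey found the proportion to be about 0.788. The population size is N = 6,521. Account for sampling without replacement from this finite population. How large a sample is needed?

For a proportion with margin E = 0.015 at 95% confidence, z = 1.960.
n = p̂(1−p̂)(z/E)² = 0.788 × 0.212 × (1.960/0.015)² = 2852.28 — call this n₀.
Finite-population correction with N = 6,521: n = n₀ / (1 + (n₀−1)/N) = 2852.28 / 1.437 = 1984.89
Round up: n = 1985.

1985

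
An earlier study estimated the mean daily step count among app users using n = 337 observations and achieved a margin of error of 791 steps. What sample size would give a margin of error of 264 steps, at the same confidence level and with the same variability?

Margin of error scales as 1/√n, so n₂ = n₁·(E₁/E₂)².
n₂ = 337 × (791/264)² = 337 × 8.977 = 3025.25
Round up: n₂ = 3026.

3026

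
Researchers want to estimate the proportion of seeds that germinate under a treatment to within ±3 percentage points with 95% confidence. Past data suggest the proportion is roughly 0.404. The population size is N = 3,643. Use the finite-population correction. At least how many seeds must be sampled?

802

For a proportion with margin E = 0.03 at 95% confidence, z = 1.960.
n = p̂(1−p̂)(z/E)² = 0.404 × 0.596 × (1.960/0.03)² = 1027.77 — call this n₀.
Finite-population correction with N = 3,643: n = n₀ / (1 + (n₀−1)/N) = 1027.77 / 1.282 = 801.69
Round up: n = 802.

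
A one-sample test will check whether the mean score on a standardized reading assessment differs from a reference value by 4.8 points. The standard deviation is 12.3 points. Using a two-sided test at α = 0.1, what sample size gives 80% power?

41

For a one-sample z-test, n = ((z_{α/2} + z_β)·σ/δ)².
z_{α/2} = 1.645 (two-sided α = 0.1); z_β = 0.842 (power 80% → β = 0.2).
n = (2.487 × 12.3 / 4.8)² = 40.61
Round up: n = 41.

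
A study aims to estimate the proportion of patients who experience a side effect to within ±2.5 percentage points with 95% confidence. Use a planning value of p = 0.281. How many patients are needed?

For a proportion with margin E = 0.025 at 95% confidence, z = 1.960.
n = p̂(1−p̂)(z/E)² = 0.281 × 0.719 × (1.960/0.025)² = 1241.84
Round up: n = 1242.

n = 1242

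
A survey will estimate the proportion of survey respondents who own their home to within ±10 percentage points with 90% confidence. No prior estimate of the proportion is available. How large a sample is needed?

For a proportion with margin E = 0.1 at 90% confidence, z = 1.645.
With no prior estimate, use p = 0.5, which maximizes p(1−p) at 0.25.
n = 0.25 × (z/E)² = 0.25 × (1.645/0.1)² = 67.65
Round up: n = 68.

68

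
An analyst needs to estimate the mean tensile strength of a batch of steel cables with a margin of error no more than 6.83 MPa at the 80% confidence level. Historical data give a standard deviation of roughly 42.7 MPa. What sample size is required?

For a mean, the margin of error is E = z·σ/√n, so n = (zσ/E)².
At 80% confidence, z = 1.282.
n = (1.282 × 42.7 / 6.83)² = 64.24
Round up: n = 65.

65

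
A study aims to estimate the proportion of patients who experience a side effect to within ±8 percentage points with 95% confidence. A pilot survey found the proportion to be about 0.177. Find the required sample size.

For a proportion with margin E = 0.08 at 95% confidence, z = 1.960.
n = p̂(1−p̂)(z/E)² = 0.177 × 0.823 × (1.960/0.08)² = 87.44
Round up: n = 88.

n = 88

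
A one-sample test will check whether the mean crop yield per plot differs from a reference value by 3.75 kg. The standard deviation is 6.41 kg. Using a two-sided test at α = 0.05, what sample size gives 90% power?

For a one-sample z-test, n = ((z_{α/2} + z_β)·σ/δ)².
z_{α/2} = 1.960 (two-sided α = 0.05); z_β = 1.282 (power 90% → β = 0.1).
n = (3.242 × 6.41 / 3.75)² = 30.71
Round up: n = 31.

n = 31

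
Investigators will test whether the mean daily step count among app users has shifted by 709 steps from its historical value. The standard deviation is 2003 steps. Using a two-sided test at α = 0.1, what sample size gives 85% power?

For a one-sample z-test, n = ((z_{α/2} + z_β)·σ/δ)².
z_{α/2} = 1.645 (two-sided α = 0.1); z_β = 1.036 (power 85% → β = 0.15).
n = (2.681 × 2003 / 709)² = 57.37
Round up: n = 58.

58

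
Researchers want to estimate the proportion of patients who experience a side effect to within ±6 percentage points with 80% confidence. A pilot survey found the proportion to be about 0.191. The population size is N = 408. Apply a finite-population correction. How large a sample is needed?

61

For a proportion with margin E = 0.06 at 80% confidence, z = 1.282.
n = p̂(1−p̂)(z/E)² = 0.191 × 0.809 × (1.282/0.06)² = 70.54 — call this n₀.
Finite-population correction with N = 408: n = n₀ / (1 + (n₀−1)/N) = 70.54 / 1.17 = 60.29
Round up: n = 61.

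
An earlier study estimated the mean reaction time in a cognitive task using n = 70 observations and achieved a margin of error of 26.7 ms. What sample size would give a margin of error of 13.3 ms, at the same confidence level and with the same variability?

Margin of error scales as 1/√n, so n₂ = n₁·(E₁/E₂)².
n₂ = 70 × (26.7/13.3)² = 70 × 4.03 = 282.10
Round up: n₂ = 283.

n = 283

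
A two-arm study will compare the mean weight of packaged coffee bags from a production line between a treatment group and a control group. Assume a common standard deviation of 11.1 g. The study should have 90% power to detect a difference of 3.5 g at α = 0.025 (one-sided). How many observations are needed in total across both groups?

For two equal groups, n per group = 2·((z_α + z_β)·σ/δ)².
z_α = 1.960; z_β = 1.282 (power 90%).
n = 2 × (3.242 × 11.1 / 3.5)² = 2 × 105.71 = 211.42
Round up: n = 212 per group.
Total across both groups: 2 × 212 = 424.

424 total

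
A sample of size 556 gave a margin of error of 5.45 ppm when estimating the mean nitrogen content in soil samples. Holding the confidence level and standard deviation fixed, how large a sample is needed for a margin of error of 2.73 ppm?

2216

Margin of error scales as 1/√n, so n₂ = n₁·(E₁/E₂)².
n₂ = 556 × (5.45/2.73)² = 556 × 3.985 = 2215.66
Round up: n₂ = 2216.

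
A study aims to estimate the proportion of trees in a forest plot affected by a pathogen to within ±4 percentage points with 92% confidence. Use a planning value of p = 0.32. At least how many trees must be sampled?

For a proportion with margin E = 0.04 at 92% confidence, z = 1.751.
n = p̂(1−p̂)(z/E)² = 0.32 × 0.68 × (1.751/0.04)² = 416.98
Round up: n = 417.

417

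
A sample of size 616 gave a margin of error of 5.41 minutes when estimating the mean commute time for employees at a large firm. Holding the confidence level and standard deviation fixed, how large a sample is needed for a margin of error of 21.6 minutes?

Margin of error scales as 1/√n, so n₂ = n₁·(E₁/E₂)².
n₂ = 616 × (5.41/21.6)² = 616 × 0.06273 = 38.64
Round up: n₂ = 39.

39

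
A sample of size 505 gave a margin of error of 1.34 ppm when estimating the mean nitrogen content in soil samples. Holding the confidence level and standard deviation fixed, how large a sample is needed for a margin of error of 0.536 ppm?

3157

Margin of error scales as 1/√n, so n₂ = n₁·(E₁/E₂)².
n₂ = 505 × (1.34/0.536)² = 505 × 6.25 = 3156.25
Round up: n₂ = 3157.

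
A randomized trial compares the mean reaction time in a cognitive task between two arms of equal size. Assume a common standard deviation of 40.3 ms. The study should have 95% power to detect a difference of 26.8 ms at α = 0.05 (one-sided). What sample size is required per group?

49 per group

For two equal groups, n per group = 2·((z_α + z_β)·σ/δ)².
z_α = 1.645; z_β = 1.645 (power 95%).
n = 2 × (3.290 × 40.3 / 26.8)² = 2 × 24.48 = 48.96
Round up: n = 49 per group.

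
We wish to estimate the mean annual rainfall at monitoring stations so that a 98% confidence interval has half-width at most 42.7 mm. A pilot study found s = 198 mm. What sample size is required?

For a mean, the margin of error is E = z·σ/√n, so n = (zσ/E)².
At 98% confidence, z = 2.326.
n = (2.326 × 198 / 42.7)² = 116.33
Round up: n = 117.

117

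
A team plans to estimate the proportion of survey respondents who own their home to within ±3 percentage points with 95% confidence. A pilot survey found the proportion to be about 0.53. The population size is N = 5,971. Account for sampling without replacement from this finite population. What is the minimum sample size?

903

For a proportion with margin E = 0.03 at 95% confidence, z = 1.960.
n = p̂(1−p̂)(z/E)² = 0.53 × 0.47 × (1.960/0.03)² = 1063.27 — call this n₀.
Finite-population correction with N = 5,971: n = n₀ / (1 + (n₀−1)/N) = 1063.27 / 1.178 = 902.61
Round up: n = 903.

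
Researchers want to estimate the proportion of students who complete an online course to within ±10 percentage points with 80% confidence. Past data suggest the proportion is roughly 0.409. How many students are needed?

For a proportion with margin E = 0.1 at 80% confidence, z = 1.282.
n = p̂(1−p̂)(z/E)² = 0.409 × 0.591 × (1.282/0.1)² = 39.73
Round up: n = 40.

40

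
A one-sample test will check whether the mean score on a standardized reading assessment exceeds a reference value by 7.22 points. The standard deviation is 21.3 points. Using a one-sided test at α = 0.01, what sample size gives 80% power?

88

For a one-sample z-test, n = ((z_α + z_β)·σ/δ)².
z_α = 2.326 (one-sided α = 0.01); z_β = 0.842 (power 80% → β = 0.2).
n = (3.168 × 21.3 / 7.22)² = 87.35
Round up: n = 88.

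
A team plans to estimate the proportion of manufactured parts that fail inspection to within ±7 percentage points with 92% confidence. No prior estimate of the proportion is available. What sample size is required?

For a proportion with margin E = 0.07 at 92% confidence, z = 1.751.
With no prior estimate, use p = 0.5, which maximizes p(1−p) at 0.25.
n = 0.25 × (z/E)² = 0.25 × (1.751/0.07)² = 156.43
Round up: n = 157.

157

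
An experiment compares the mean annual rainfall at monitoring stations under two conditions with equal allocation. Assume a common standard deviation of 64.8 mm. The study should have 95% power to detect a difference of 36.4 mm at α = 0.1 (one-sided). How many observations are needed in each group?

For two equal groups, n per group = 2·((z_α + z_β)·σ/δ)².
z_α = 1.282; z_β = 1.645 (power 95%).
n = 2 × (2.927 × 64.8 / 36.4)² = 2 × 27.15 = 54.30
Round up: n = 55 per group.

55 per group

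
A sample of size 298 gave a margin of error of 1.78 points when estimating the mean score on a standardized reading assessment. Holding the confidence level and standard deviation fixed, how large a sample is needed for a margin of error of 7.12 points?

n = 19

Margin of error scales as 1/√n, so n₂ = n₁·(E₁/E₂)².
n₂ = 298 × (1.78/7.12)² = 298 × 0.0625 = 18.62
Round up: n₂ = 19.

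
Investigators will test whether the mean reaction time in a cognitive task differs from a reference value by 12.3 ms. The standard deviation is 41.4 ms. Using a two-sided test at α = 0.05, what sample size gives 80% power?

89

For a one-sample z-test, n = ((z_{α/2} + z_β)·σ/δ)².
z_{α/2} = 1.960 (two-sided α = 0.05); z_β = 0.842 (power 80% → β = 0.2).
n = (2.802 × 41.4 / 12.3)² = 88.95
Round up: n = 89.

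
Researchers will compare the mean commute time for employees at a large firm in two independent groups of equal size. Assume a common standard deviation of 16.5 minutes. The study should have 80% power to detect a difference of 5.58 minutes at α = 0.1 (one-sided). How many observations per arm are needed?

79 per group

For two equal groups, n per group = 2·((z_α + z_β)·σ/δ)².
z_α = 1.282; z_β = 0.842 (power 80%).
n = 2 × (2.124 × 16.5 / 5.58)² = 2 × 39.45 = 78.90
Round up: n = 79 per group.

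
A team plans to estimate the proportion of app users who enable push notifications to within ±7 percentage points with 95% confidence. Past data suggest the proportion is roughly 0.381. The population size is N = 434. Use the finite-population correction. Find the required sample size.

130

For a proportion with margin E = 0.07 at 95% confidence, z = 1.960.
n = p̂(1−p̂)(z/E)² = 0.381 × 0.619 × (1.960/0.07)² = 184.90 — call this n₀.
Finite-population correction with N = 434: n = n₀ / (1 + (n₀−1)/N) = 184.90 / 1.424 = 129.85
Round up: n = 130.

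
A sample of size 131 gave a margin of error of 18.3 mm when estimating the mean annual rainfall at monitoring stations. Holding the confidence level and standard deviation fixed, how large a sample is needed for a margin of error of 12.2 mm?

295

Margin of error scales as 1/√n, so n₂ = n₁·(E₁/E₂)².
n₂ = 131 × (18.3/12.2)² = 131 × 2.25 = 294.75
Round up: n₂ = 295.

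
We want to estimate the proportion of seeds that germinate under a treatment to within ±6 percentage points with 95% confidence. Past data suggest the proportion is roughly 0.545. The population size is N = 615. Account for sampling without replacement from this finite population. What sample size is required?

For a proportion with margin E = 0.06 at 95% confidence, z = 1.960.
n = p̂(1−p̂)(z/E)² = 0.545 × 0.455 × (1.960/0.06)² = 264.62 — call this n₀.
Finite-population correction with N = 615: n = n₀ / (1 + (n₀−1)/N) = 264.62 / 1.429 = 185.18
Round up: n = 186.

n = 186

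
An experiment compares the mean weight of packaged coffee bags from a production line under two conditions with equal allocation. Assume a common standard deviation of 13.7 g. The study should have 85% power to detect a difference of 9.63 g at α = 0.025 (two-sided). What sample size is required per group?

44 per group

For two equal groups, n per group = 2·((z_{α/2} + z_β)·σ/δ)².
z_{α/2} = 2.241; z_β = 1.036 (power 85%).
n = 2 × (3.277 × 13.7 / 9.63)² = 2 × 21.73 = 43.46
Round up: n = 44 per group.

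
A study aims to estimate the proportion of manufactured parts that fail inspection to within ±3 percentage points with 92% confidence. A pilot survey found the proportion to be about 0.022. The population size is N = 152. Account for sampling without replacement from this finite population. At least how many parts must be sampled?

For a proportion with margin E = 0.03 at 92% confidence, z = 1.751.
n = p̂(1−p̂)(z/E)² = 0.022 × 0.978 × (1.751/0.03)² = 73.30 — call this n₀.
Finite-population correction with N = 152: n = n₀ / (1 + (n₀−1)/N) = 73.30 / 1.476 = 49.66
Round up: n = 50.

n = 50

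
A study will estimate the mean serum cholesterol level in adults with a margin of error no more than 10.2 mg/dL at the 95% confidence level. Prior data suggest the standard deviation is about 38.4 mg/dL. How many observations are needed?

n = 55

For a mean, the margin of error is E = z·σ/√n, so n = (zσ/E)².
At 95% confidence, z = 1.960.
n = (1.960 × 38.4 / 10.2)² = 54.45
Round up: n = 55.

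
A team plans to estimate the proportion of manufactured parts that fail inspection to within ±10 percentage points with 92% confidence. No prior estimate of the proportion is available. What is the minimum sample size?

77

For a proportion with margin E = 0.1 at 92% confidence, z = 1.751.
With no prior estimate, use p = 0.5, which maximizes p(1−p) at 0.25.
n = 0.25 × (z/E)² = 0.25 × (1.751/0.1)² = 76.65
Round up: n = 77.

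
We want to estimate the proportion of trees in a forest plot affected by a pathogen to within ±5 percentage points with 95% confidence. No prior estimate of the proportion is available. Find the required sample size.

385

For a proportion with margin E = 0.05 at 95% confidence, z = 1.960.
With no prior estimate, use p = 0.5, which maximizes p(1−p) at 0.25.
n = 0.25 × (z/E)² = 0.25 × (1.960/0.05)² = 384.16
Round up: n = 385.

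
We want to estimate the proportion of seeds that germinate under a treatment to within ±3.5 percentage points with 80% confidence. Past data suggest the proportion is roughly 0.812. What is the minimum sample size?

For a proportion with margin E = 0.035 at 80% confidence, z = 1.282.
n = p̂(1−p̂)(z/E)² = 0.812 × 0.188 × (1.282/0.035)² = 204.81
Round up: n = 205.

205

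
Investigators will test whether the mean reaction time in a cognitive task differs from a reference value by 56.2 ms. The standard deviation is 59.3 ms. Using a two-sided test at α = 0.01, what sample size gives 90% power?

17

For a one-sample z-test, n = ((z_{α/2} + z_β)·σ/δ)².
z_{α/2} = 2.576 (two-sided α = 0.01); z_β = 1.282 (power 90% → β = 0.1).
n = (3.858 × 59.3 / 56.2)² = 16.57
Round up: n = 17.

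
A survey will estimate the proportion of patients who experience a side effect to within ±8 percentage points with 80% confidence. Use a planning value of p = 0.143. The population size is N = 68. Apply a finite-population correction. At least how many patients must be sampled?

n = 22

For a proportion with margin E = 0.08 at 80% confidence, z = 1.282.
n = p̂(1−p̂)(z/E)² = 0.143 × 0.857 × (1.282/0.08)² = 31.47 — call this n₀.
Finite-population correction with N = 68: n = n₀ / (1 + (n₀−1)/N) = 31.47 / 1.448 = 21.73
Round up: n = 22.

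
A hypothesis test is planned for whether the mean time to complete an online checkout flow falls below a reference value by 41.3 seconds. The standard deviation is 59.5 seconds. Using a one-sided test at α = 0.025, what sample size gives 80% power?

For a one-sample z-test, n = ((z_α + z_β)·σ/δ)².
z_α = 1.960 (one-sided α = 0.025); z_β = 0.842 (power 80% → β = 0.2).
n = (2.802 × 59.5 / 41.3)² = 16.30
Round up: n = 17.

n = 17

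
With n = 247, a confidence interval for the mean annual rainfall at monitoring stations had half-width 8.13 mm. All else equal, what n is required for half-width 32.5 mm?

16

Margin of error scales as 1/√n, so n₂ = n₁·(E₁/E₂)².
n₂ = 247 × (8.13/32.5)² = 247 × 0.06258 = 15.46
Round up: n₂ = 16.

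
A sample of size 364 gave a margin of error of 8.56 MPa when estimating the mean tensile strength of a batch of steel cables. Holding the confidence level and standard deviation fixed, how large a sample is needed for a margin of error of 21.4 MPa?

Margin of error scales as 1/√n, so n₂ = n₁·(E₁/E₂)².
n₂ = 364 × (8.56/21.4)² = 364 × 0.16 = 58.24
Round up: n₂ = 59.

59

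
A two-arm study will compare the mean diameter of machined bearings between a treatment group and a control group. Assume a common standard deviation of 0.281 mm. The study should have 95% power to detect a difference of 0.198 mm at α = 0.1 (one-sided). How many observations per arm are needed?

For two equal groups, n per group = 2·((z_α + z_β)·σ/δ)².
z_α = 1.282; z_β = 1.645 (power 95%).
n = 2 × (2.927 × 0.281 / 0.198)² = 2 × 17.26 = 34.52
Round up: n = 35 per group.

35 per group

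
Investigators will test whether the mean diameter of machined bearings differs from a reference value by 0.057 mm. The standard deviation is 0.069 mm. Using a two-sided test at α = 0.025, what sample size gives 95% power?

For a one-sample z-test, n = ((z_{α/2} + z_β)·σ/δ)².
z_{α/2} = 2.241 (two-sided α = 0.025); z_β = 1.645 (power 95% → β = 0.05).
n = (3.886 × 0.069 / 0.057)² = 22.13
Round up: n = 23.

23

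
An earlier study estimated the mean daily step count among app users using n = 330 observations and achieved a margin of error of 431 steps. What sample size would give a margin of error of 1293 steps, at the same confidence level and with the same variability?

Margin of error scales as 1/√n, so n₂ = n₁·(E₁/E₂)².
n₂ = 330 × (431/1293)² = 330 × 0.1111 = 36.66
Round up: n₂ = 37.

n = 37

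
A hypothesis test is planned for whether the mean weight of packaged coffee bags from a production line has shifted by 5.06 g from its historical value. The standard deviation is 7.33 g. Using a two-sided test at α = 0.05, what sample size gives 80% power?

For a one-sample z-test, n = ((z_{α/2} + z_β)·σ/δ)².
z_{α/2} = 1.960 (two-sided α = 0.05); z_β = 0.842 (power 80% → β = 0.2).
n = (2.802 × 7.33 / 5.06)² = 16.48
Round up: n = 17.

17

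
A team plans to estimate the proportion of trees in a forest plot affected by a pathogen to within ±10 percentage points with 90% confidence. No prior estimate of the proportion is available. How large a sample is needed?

For a proportion with margin E = 0.1 at 90% confidence, z = 1.645.
With no prior estimate, use p = 0.5, which maximizes p(1−p) at 0.25.
n = 0.25 × (z/E)² = 0.25 × (1.645/0.1)² = 67.65
Round up: n = 68.

n = 68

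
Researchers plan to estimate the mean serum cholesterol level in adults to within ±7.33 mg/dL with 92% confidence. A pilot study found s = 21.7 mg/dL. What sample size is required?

For a mean, the margin of error is E = z·σ/√n, so n = (zσ/E)².
At 92% confidence, z = 1.751.
n = (1.751 × 21.7 / 7.33)² = 26.87
Round up: n = 27.

27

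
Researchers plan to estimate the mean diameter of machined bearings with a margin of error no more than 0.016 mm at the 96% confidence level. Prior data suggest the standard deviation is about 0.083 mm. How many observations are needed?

114

For a mean, the margin of error is E = z·σ/√n, so n = (zσ/E)².
At 96% confidence, z = 2.054.
n = (2.054 × 0.083 / 0.016)² = 113.53
Round up: n = 114.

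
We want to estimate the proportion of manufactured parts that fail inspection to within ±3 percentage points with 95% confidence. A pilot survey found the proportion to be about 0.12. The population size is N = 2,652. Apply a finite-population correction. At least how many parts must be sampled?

For a proportion with margin E = 0.03 at 95% confidence, z = 1.960.
n = p̂(1−p̂)(z/E)² = 0.12 × 0.88 × (1.960/0.03)² = 450.75 — call this n₀.
Finite-population correction with N = 2,652: n = n₀ / (1 + (n₀−1)/N) = 450.75 / 1.17 = 385.26
Round up: n = 386.

n = 386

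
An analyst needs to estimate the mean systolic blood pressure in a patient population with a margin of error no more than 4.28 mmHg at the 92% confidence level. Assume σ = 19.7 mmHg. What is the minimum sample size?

65

For a mean, the margin of error is E = z·σ/√n, so n = (zσ/E)².
At 92% confidence, z = 1.751.
n = (1.751 × 19.7 / 4.28)² = 64.96
Round up: n = 65.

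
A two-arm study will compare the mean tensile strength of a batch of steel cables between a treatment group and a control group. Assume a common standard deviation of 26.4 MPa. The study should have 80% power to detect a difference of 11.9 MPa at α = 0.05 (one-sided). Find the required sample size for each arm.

61 per group

For two equal groups, n per group = 2·((z_α + z_β)·σ/δ)².
z_α = 1.645; z_β = 0.842 (power 80%).
n = 2 × (2.487 × 26.4 / 11.9)² = 2 × 30.44 = 60.88
Round up: n = 61 per group.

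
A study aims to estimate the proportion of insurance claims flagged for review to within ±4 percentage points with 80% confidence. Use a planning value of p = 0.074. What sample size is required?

For a proportion with margin E = 0.04 at 80% confidence, z = 1.282.
n = p̂(1−p̂)(z/E)² = 0.074 × 0.926 × (1.282/0.04)² = 70.39
Round up: n = 71.

71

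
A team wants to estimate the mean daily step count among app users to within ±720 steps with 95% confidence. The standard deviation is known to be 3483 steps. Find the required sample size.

90

For a mean, the margin of error is E = z·σ/√n, so n = (zσ/E)².
At 95% confidence, z = 1.960.
n = (1.960 × 3483 / 720)² = 89.90
Round up: n = 90.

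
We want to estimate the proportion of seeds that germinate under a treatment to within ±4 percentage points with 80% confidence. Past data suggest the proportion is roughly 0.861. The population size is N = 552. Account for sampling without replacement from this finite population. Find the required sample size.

101

For a proportion with margin E = 0.04 at 80% confidence, z = 1.282.
n = p̂(1−p̂)(z/E)² = 0.861 × 0.139 × (1.282/0.04)² = 122.93 — call this n₀.
Finite-population correction with N = 552: n = n₀ / (1 + (n₀−1)/N) = 122.93 / 1.221 = 100.68
Round up: n = 101.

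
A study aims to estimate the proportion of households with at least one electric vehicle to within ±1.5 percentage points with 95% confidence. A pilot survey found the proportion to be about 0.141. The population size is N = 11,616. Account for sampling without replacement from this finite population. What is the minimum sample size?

n = 1756

For a proportion with margin E = 0.015 at 95% confidence, z = 1.960.
n = p̂(1−p̂)(z/E)² = 0.141 × 0.859 × (1.960/0.015)² = 2067.96 — call this n₀.
Finite-population correction with N = 11,616: n = n₀ / (1 + (n₀−1)/N) = 2067.96 / 1.178 = 1755.48
Round up: n = 1756.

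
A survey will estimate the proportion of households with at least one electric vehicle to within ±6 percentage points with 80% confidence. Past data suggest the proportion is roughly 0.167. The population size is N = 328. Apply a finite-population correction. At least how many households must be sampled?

n = 54

For a proportion with margin E = 0.06 at 80% confidence, z = 1.282.
n = p̂(1−p̂)(z/E)² = 0.167 × 0.833 × (1.282/0.06)² = 63.51 — call this n₀.
Finite-population correction with N = 328: n = n₀ / (1 + (n₀−1)/N) = 63.51 / 1.191 = 53.32
Round up: n = 54.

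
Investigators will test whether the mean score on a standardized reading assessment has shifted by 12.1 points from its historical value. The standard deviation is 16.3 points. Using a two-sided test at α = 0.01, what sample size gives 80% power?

22

For a one-sample z-test, n = ((z_{α/2} + z_β)·σ/δ)².
z_{α/2} = 2.576 (two-sided α = 0.01); z_β = 0.842 (power 80% → β = 0.2).
n = (3.418 × 16.3 / 12.1)² = 21.20
Round up: n = 22.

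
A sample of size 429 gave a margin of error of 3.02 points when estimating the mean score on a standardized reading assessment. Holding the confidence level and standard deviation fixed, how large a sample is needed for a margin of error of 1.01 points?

3836

Margin of error scales as 1/√n, so n₂ = n₁·(E₁/E₂)².
n₂ = 429 × (3.02/1.01)² = 429 × 8.941 = 3835.69
Round up: n₂ = 3836.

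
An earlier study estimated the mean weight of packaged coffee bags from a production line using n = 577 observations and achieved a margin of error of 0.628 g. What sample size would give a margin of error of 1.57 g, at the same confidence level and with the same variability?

93

Margin of error scales as 1/√n, so n₂ = n₁·(E₁/E₂)².
n₂ = 577 × (0.628/1.57)² = 577 × 0.16 = 92.32
Round up: n₂ = 93.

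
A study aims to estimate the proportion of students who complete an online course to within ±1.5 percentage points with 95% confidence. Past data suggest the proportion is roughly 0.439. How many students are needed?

For a proportion with margin E = 0.015 at 95% confidence, z = 1.960.
n = p̂(1−p̂)(z/E)² = 0.439 × 0.561 × (1.960/0.015)² = 4204.91
Round up: n = 4205.

4205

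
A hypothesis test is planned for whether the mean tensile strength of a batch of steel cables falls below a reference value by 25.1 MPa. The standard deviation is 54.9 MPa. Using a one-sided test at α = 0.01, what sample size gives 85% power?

For a one-sample z-test, n = ((z_α + z_β)·σ/δ)².
z_α = 2.326 (one-sided α = 0.01); z_β = 1.036 (power 85% → β = 0.15).
n = (3.362 × 54.9 / 25.1)² = 54.07
Round up: n = 55.

55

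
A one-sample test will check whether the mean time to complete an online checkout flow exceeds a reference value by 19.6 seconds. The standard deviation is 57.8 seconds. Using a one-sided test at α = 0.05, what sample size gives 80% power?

For a one-sample z-test, n = ((z_α + z_β)·σ/δ)².
z_α = 1.645 (one-sided α = 0.05); z_β = 0.842 (power 80% → β = 0.2).
n = (2.487 × 57.8 / 19.6)² = 53.79
Round up: n = 54.

n = 54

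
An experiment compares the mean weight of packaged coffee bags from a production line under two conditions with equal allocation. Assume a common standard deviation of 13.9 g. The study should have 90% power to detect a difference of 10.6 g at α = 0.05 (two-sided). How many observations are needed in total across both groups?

For two equal groups, n per group = 2·((z_{α/2} + z_β)·σ/δ)².
z_{α/2} = 1.960; z_β = 1.282 (power 90%).
n = 2 × (3.242 × 13.9 / 10.6)² = 2 × 18.07 = 36.14
Round up: n = 37 per group.
Total across both groups: 2 × 37 = 74.

74 total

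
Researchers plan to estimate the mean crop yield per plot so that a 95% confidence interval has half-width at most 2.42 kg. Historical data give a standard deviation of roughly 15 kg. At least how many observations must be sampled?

148

For a mean, the margin of error is E = z·σ/√n, so n = (zσ/E)².
At 95% confidence, z = 1.960.
n = (1.960 × 15 / 2.42)² = 147.59
Round up: n = 148.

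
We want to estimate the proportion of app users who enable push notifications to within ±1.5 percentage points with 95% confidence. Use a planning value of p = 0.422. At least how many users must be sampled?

n = 4165

For a proportion with margin E = 0.015 at 95% confidence, z = 1.960.
n = p̂(1−p̂)(z/E)² = 0.422 × 0.578 × (1.960/0.015)² = 4164.57
Round up: n = 4165.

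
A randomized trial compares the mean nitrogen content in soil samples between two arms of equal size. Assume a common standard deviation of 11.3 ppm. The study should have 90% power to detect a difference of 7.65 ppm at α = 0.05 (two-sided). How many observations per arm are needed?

For two equal groups, n per group = 2·((z_{α/2} + z_β)·σ/δ)².
z_{α/2} = 1.960; z_β = 1.282 (power 90%).
n = 2 × (3.242 × 11.3 / 7.65)² = 2 × 22.93 = 45.86
Round up: n = 46 per group.

46 per group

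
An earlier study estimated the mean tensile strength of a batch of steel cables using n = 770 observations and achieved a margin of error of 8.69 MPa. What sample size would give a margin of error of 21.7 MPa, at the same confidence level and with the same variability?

Margin of error scales as 1/√n, so n₂ = n₁·(E₁/E₂)².
n₂ = 770 × (8.69/21.7)² = 770 × 0.1604 = 123.51
Round up: n₂ = 124.

n = 124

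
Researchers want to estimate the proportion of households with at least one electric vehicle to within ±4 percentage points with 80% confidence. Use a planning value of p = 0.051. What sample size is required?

For a proportion with margin E = 0.04 at 80% confidence, z = 1.282.
n = p̂(1−p̂)(z/E)² = 0.051 × 0.949 × (1.282/0.04)² = 49.72
Round up: n = 50.

50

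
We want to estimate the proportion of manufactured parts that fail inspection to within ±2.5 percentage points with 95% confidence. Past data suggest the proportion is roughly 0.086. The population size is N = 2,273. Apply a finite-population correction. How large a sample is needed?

For a proportion with margin E = 0.025 at 95% confidence, z = 1.960.
n = p̂(1−p̂)(z/E)² = 0.086 × 0.914 × (1.960/0.025)² = 483.14 — call this n₀.
Finite-population correction with N = 2,273: n = n₀ / (1 + (n₀−1)/N) = 483.14 / 1.212 = 398.63
Round up: n = 399.

399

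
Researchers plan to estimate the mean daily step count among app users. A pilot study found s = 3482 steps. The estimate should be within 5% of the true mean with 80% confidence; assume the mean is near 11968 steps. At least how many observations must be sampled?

56

For a mean, the margin of error is E = z·σ/√n, so n = (zσ/E)².
At 80% confidence, z = 1.282.
E = 5% of 11968 = 598.4 steps.
n = (1.282 × 3482 / 598.4)² = 55.65
Round up: n = 56.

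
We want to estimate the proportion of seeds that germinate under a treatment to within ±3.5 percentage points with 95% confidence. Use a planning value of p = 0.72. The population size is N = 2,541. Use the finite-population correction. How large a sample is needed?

507

For a proportion with margin E = 0.035 at 95% confidence, z = 1.960.
n = p̂(1−p̂)(z/E)² = 0.72 × 0.28 × (1.960/0.035)² = 632.22 — call this n₀.
Finite-population correction with N = 2,541: n = n₀ / (1 + (n₀−1)/N) = 632.22 / 1.248 = 506.59
Round up: n = 507.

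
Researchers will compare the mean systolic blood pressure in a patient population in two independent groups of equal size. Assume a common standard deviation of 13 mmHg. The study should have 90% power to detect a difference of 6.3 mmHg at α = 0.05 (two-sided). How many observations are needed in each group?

90 per group

For two equal groups, n per group = 2·((z_{α/2} + z_β)·σ/δ)².
z_{α/2} = 1.960; z_β = 1.282 (power 90%).
n = 2 × (3.242 × 13 / 6.3)² = 2 × 44.75 = 89.50
Round up: n = 90 per group.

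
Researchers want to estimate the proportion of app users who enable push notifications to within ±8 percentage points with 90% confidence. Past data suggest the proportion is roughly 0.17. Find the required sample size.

For a proportion with margin E = 0.08 at 90% confidence, z = 1.645.
n = p̂(1−p̂)(z/E)² = 0.17 × 0.83 × (1.645/0.08)² = 59.66
Round up: n = 60.

60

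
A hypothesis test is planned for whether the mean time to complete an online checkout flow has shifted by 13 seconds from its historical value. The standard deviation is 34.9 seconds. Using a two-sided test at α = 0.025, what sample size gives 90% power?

90

For a one-sample z-test, n = ((z_{α/2} + z_β)·σ/δ)².
z_{α/2} = 2.241 (two-sided α = 0.025); z_β = 1.282 (power 90% → β = 0.1).
n = (3.523 × 34.9 / 13)² = 89.45
Round up: n = 90.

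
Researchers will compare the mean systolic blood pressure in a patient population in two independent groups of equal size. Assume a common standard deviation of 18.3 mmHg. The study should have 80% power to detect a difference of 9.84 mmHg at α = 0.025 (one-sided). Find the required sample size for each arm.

For two equal groups, n per group = 2·((z_α + z_β)·σ/δ)².
z_α = 1.960; z_β = 0.842 (power 80%).
n = 2 × (2.802 × 18.3 / 9.84)² = 2 × 27.15 = 54.30
Round up: n = 55 per group.

55 per group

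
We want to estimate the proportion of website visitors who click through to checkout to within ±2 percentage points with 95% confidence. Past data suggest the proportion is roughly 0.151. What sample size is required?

For a proportion with margin E = 0.02 at 95% confidence, z = 1.960.
n = p̂(1−p̂)(z/E)² = 0.151 × 0.849 × (1.960/0.02)² = 1231.22
Round up: n = 1232.

1232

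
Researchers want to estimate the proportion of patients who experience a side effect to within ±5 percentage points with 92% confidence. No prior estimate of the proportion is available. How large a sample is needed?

For a proportion with margin E = 0.05 at 92% confidence, z = 1.751.
With no prior estimate, use p = 0.5, which maximizes p(1−p) at 0.25.
n = 0.25 × (z/E)² = 0.25 × (1.751/0.05)² = 306.60
Round up: n = 307.

307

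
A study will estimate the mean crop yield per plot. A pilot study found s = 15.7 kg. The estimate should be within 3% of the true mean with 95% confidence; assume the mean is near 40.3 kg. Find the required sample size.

n = 648

For a mean, the margin of error is E = z·σ/√n, so n = (zσ/E)².
At 95% confidence, z = 1.960.
E = 3% of 40.3 = 1.209 kg.
n = (1.960 × 15.7 / 1.209)² = 647.83
Round up: n = 648.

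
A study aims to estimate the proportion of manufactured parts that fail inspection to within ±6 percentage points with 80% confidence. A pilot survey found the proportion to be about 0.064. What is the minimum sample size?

n = 28

For a proportion with margin E = 0.06 at 80% confidence, z = 1.282.
n = p̂(1−p̂)(z/E)² = 0.064 × 0.936 × (1.282/0.06)² = 27.35
Round up: n = 28.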